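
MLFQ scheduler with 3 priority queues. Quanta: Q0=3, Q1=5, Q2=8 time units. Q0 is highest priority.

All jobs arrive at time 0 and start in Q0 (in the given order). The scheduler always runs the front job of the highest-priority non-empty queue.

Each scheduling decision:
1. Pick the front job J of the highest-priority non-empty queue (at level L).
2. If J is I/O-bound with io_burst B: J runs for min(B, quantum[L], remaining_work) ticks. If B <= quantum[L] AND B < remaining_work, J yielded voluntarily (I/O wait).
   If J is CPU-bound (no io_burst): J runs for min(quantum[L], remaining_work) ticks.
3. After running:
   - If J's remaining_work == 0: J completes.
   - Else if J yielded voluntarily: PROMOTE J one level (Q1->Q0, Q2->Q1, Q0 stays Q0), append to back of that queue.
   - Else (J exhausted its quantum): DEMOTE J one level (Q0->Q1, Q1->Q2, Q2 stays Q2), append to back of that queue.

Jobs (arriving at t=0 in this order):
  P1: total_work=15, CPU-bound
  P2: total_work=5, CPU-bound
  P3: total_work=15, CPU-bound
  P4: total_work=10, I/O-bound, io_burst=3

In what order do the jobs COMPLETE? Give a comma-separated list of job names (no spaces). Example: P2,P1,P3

Answer: P4,P2,P1,P3

Derivation:
t=0-3: P1@Q0 runs 3, rem=12, quantum used, demote→Q1. Q0=[P2,P3,P4] Q1=[P1] Q2=[]
t=3-6: P2@Q0 runs 3, rem=2, quantum used, demote→Q1. Q0=[P3,P4] Q1=[P1,P2] Q2=[]
t=6-9: P3@Q0 runs 3, rem=12, quantum used, demote→Q1. Q0=[P4] Q1=[P1,P2,P3] Q2=[]
t=9-12: P4@Q0 runs 3, rem=7, I/O yield, promote→Q0. Q0=[P4] Q1=[P1,P2,P3] Q2=[]
t=12-15: P4@Q0 runs 3, rem=4, I/O yield, promote→Q0. Q0=[P4] Q1=[P1,P2,P3] Q2=[]
t=15-18: P4@Q0 runs 3, rem=1, I/O yield, promote→Q0. Q0=[P4] Q1=[P1,P2,P3] Q2=[]
t=18-19: P4@Q0 runs 1, rem=0, completes. Q0=[] Q1=[P1,P2,P3] Q2=[]
t=19-24: P1@Q1 runs 5, rem=7, quantum used, demote→Q2. Q0=[] Q1=[P2,P3] Q2=[P1]
t=24-26: P2@Q1 runs 2, rem=0, completes. Q0=[] Q1=[P3] Q2=[P1]
t=26-31: P3@Q1 runs 5, rem=7, quantum used, demote→Q2. Q0=[] Q1=[] Q2=[P1,P3]
t=31-38: P1@Q2 runs 7, rem=0, completes. Q0=[] Q1=[] Q2=[P3]
t=38-45: P3@Q2 runs 7, rem=0, completes. Q0=[] Q1=[] Q2=[]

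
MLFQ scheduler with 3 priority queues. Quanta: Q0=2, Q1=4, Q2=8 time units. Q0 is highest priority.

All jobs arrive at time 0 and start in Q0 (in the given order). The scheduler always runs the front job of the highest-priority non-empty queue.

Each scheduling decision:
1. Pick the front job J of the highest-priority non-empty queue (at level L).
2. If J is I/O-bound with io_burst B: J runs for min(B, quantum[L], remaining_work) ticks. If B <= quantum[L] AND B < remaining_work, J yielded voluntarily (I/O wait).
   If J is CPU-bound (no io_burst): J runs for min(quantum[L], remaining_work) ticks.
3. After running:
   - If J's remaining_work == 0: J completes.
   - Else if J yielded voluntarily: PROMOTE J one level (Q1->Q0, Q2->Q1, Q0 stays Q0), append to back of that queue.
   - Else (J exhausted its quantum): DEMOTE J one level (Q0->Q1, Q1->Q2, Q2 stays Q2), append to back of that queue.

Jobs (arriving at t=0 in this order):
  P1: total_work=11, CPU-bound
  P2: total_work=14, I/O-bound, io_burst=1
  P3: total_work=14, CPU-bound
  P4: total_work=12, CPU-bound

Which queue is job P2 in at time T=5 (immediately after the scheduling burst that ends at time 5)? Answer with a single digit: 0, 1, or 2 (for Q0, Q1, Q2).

t=0-2: P1@Q0 runs 2, rem=9, quantum used, demote→Q1. Q0=[P2,P3,P4] Q1=[P1] Q2=[]
t=2-3: P2@Q0 runs 1, rem=13, I/O yield, promote→Q0. Q0=[P3,P4,P2] Q1=[P1] Q2=[]
t=3-5: P3@Q0 runs 2, rem=12, quantum used, demote→Q1. Q0=[P4,P2] Q1=[P1,P3] Q2=[]
t=5-7: P4@Q0 runs 2, rem=10, quantum used, demote→Q1. Q0=[P2] Q1=[P1,P3,P4] Q2=[]
t=7-8: P2@Q0 runs 1, rem=12, I/O yield, promote→Q0. Q0=[P2] Q1=[P1,P3,P4] Q2=[]
t=8-9: P2@Q0 runs 1, rem=11, I/O yield, promote→Q0. Q0=[P2] Q1=[P1,P3,P4] Q2=[]
t=9-10: P2@Q0 runs 1, rem=10, I/O yield, promote→Q0. Q0=[P2] Q1=[P1,P3,P4] Q2=[]
t=10-11: P2@Q0 runs 1, rem=9, I/O yield, promote→Q0. Q0=[P2] Q1=[P1,P3,P4] Q2=[]
t=11-12: P2@Q0 runs 1, rem=8, I/O yield, promote→Q0. Q0=[P2] Q1=[P1,P3,P4] Q2=[]
t=12-13: P2@Q0 runs 1, rem=7, I/O yield, promote→Q0. Q0=[P2] Q1=[P1,P3,P4] Q2=[]
t=13-14: P2@Q0 runs 1, rem=6, I/O yield, promote→Q0. Q0=[P2] Q1=[P1,P3,P4] Q2=[]
t=14-15: P2@Q0 runs 1, rem=5, I/O yield, promote→Q0. Q0=[P2] Q1=[P1,P3,P4] Q2=[]
t=15-16: P2@Q0 runs 1, rem=4, I/O yield, promote→Q0. Q0=[P2] Q1=[P1,P3,P4] Q2=[]
t=16-17: P2@Q0 runs 1, rem=3, I/O yield, promote→Q0. Q0=[P2] Q1=[P1,P3,P4] Q2=[]
t=17-18: P2@Q0 runs 1, rem=2, I/O yield, promote→Q0. Q0=[P2] Q1=[P1,P3,P4] Q2=[]
t=18-19: P2@Q0 runs 1, rem=1, I/O yield, promote→Q0. Q0=[P2] Q1=[P1,P3,P4] Q2=[]
t=19-20: P2@Q0 runs 1, rem=0, completes. Q0=[] Q1=[P1,P3,P4] Q2=[]
t=20-24: P1@Q1 runs 4, rem=5, quantum used, demote→Q2. Q0=[] Q1=[P3,P4] Q2=[P1]
t=24-28: P3@Q1 runs 4, rem=8, quantum used, demote→Q2. Q0=[] Q1=[P4] Q2=[P1,P3]
t=28-32: P4@Q1 runs 4, rem=6, quantum used, demote→Q2. Q0=[] Q1=[] Q2=[P1,P3,P4]
t=32-37: P1@Q2 runs 5, rem=0, completes. Q0=[] Q1=[] Q2=[P3,P4]
t=37-45: P3@Q2 runs 8, rem=0, completes. Q0=[] Q1=[] Q2=[P4]
t=45-51: P4@Q2 runs 6, rem=0, completes. Q0=[] Q1=[] Q2=[]

Answer: 0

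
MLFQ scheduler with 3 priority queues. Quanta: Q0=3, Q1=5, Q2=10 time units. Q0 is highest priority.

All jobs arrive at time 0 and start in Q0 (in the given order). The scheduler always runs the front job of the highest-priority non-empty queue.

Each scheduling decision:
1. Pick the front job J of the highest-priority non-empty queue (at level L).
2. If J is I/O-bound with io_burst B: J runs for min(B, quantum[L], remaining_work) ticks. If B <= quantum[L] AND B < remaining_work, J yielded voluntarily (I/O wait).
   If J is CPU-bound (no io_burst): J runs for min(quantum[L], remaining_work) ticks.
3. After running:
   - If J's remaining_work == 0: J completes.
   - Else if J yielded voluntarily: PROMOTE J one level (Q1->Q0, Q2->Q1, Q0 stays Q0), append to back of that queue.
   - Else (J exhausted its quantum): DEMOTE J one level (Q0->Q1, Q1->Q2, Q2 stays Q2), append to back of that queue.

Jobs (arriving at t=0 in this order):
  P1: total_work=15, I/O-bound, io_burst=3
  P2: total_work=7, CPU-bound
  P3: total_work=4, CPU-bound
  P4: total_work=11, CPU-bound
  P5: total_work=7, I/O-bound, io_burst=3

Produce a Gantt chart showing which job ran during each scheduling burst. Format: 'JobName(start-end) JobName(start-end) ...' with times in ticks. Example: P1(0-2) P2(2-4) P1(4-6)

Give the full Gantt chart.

Answer: P1(0-3) P2(3-6) P3(6-9) P4(9-12) P5(12-15) P1(15-18) P5(18-21) P1(21-24) P5(24-25) P1(25-28) P1(28-31) P2(31-35) P3(35-36) P4(36-41) P4(41-44)

Derivation:
t=0-3: P1@Q0 runs 3, rem=12, I/O yield, promote→Q0. Q0=[P2,P3,P4,P5,P1] Q1=[] Q2=[]
t=3-6: P2@Q0 runs 3, rem=4, quantum used, demote→Q1. Q0=[P3,P4,P5,P1] Q1=[P2] Q2=[]
t=6-9: P3@Q0 runs 3, rem=1, quantum used, demote→Q1. Q0=[P4,P5,P1] Q1=[P2,P3] Q2=[]
t=9-12: P4@Q0 runs 3, rem=8, quantum used, demote→Q1. Q0=[P5,P1] Q1=[P2,P3,P4] Q2=[]
t=12-15: P5@Q0 runs 3, rem=4, I/O yield, promote→Q0. Q0=[P1,P5] Q1=[P2,P3,P4] Q2=[]
t=15-18: P1@Q0 runs 3, rem=9, I/O yield, promote→Q0. Q0=[P5,P1] Q1=[P2,P3,P4] Q2=[]
t=18-21: P5@Q0 runs 3, rem=1, I/O yield, promote→Q0. Q0=[P1,P5] Q1=[P2,P3,P4] Q2=[]
t=21-24: P1@Q0 runs 3, rem=6, I/O yield, promote→Q0. Q0=[P5,P1] Q1=[P2,P3,P4] Q2=[]
t=24-25: P5@Q0 runs 1, rem=0, completes. Q0=[P1] Q1=[P2,P3,P4] Q2=[]
t=25-28: P1@Q0 runs 3, rem=3, I/O yield, promote→Q0. Q0=[P1] Q1=[P2,P3,P4] Q2=[]
t=28-31: P1@Q0 runs 3, rem=0, completes. Q0=[] Q1=[P2,P3,P4] Q2=[]
t=31-35: P2@Q1 runs 4, rem=0, completes. Q0=[] Q1=[P3,P4] Q2=[]
t=35-36: P3@Q1 runs 1, rem=0, completes. Q0=[] Q1=[P4] Q2=[]
t=36-41: P4@Q1 runs 5, rem=3, quantum used, demote→Q2. Q0=[] Q1=[] Q2=[P4]
t=41-44: P4@Q2 runs 3, rem=0, completes. Q0=[] Q1=[] Q2=[]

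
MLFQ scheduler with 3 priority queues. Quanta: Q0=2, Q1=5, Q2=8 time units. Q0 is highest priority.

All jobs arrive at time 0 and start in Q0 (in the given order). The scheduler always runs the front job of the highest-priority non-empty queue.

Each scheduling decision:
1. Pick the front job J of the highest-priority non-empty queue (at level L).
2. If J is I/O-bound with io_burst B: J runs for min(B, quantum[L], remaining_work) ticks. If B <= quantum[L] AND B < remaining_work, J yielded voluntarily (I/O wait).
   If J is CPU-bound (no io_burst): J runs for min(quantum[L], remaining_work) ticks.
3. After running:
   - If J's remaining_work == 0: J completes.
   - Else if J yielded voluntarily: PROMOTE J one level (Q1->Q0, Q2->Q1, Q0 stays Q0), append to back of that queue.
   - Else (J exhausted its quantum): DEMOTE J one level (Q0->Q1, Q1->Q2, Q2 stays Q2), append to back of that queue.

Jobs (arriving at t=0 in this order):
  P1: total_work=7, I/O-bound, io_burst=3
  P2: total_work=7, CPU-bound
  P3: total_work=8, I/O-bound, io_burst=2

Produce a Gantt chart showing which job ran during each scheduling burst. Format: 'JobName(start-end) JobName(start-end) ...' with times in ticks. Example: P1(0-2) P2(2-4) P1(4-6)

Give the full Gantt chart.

Answer: P1(0-2) P2(2-4) P3(4-6) P3(6-8) P3(8-10) P3(10-12) P1(12-15) P1(15-17) P2(17-22)

Derivation:
t=0-2: P1@Q0 runs 2, rem=5, quantum used, demote→Q1. Q0=[P2,P3] Q1=[P1] Q2=[]
t=2-4: P2@Q0 runs 2, rem=5, quantum used, demote→Q1. Q0=[P3] Q1=[P1,P2] Q2=[]
t=4-6: P3@Q0 runs 2, rem=6, I/O yield, promote→Q0. Q0=[P3] Q1=[P1,P2] Q2=[]
t=6-8: P3@Q0 runs 2, rem=4, I/O yield, promote→Q0. Q0=[P3] Q1=[P1,P2] Q2=[]
t=8-10: P3@Q0 runs 2, rem=2, I/O yield, promote→Q0. Q0=[P3] Q1=[P1,P2] Q2=[]
t=10-12: P3@Q0 runs 2, rem=0, completes. Q0=[] Q1=[P1,P2] Q2=[]
t=12-15: P1@Q1 runs 3, rem=2, I/O yield, promote→Q0. Q0=[P1] Q1=[P2] Q2=[]
t=15-17: P1@Q0 runs 2, rem=0, completes. Q0=[] Q1=[P2] Q2=[]
t=17-22: P2@Q1 runs 5, rem=0, completes. Q0=[] Q1=[] Q2=[]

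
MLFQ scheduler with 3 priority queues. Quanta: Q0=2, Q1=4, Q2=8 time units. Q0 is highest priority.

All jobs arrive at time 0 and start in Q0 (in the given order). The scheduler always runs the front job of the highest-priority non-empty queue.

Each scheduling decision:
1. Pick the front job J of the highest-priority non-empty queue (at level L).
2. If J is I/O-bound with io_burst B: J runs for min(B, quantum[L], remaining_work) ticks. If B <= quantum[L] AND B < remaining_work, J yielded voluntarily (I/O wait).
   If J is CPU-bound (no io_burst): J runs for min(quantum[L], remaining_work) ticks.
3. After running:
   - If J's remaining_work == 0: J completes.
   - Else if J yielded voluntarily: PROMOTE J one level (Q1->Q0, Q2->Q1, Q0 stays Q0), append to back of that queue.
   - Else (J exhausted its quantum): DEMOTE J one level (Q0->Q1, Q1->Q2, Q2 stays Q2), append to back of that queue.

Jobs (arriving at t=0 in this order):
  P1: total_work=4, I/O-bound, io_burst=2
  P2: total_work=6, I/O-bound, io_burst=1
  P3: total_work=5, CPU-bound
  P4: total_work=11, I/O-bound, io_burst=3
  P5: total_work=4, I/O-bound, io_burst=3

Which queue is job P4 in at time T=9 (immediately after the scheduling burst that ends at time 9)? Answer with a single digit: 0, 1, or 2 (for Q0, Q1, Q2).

t=0-2: P1@Q0 runs 2, rem=2, I/O yield, promote→Q0. Q0=[P2,P3,P4,P5,P1] Q1=[] Q2=[]
t=2-3: P2@Q0 runs 1, rem=5, I/O yield, promote→Q0. Q0=[P3,P4,P5,P1,P2] Q1=[] Q2=[]
t=3-5: P3@Q0 runs 2, rem=3, quantum used, demote→Q1. Q0=[P4,P5,P1,P2] Q1=[P3] Q2=[]
t=5-7: P4@Q0 runs 2, rem=9, quantum used, demote→Q1. Q0=[P5,P1,P2] Q1=[P3,P4] Q2=[]
t=7-9: P5@Q0 runs 2, rem=2, quantum used, demote→Q1. Q0=[P1,P2] Q1=[P3,P4,P5] Q2=[]
t=9-11: P1@Q0 runs 2, rem=0, completes. Q0=[P2] Q1=[P3,P4,P5] Q2=[]
t=11-12: P2@Q0 runs 1, rem=4, I/O yield, promote→Q0. Q0=[P2] Q1=[P3,P4,P5] Q2=[]
t=12-13: P2@Q0 runs 1, rem=3, I/O yield, promote→Q0. Q0=[P2] Q1=[P3,P4,P5] Q2=[]
t=13-14: P2@Q0 runs 1, rem=2, I/O yield, promote→Q0. Q0=[P2] Q1=[P3,P4,P5] Q2=[]
t=14-15: P2@Q0 runs 1, rem=1, I/O yield, promote→Q0. Q0=[P2] Q1=[P3,P4,P5] Q2=[]
t=15-16: P2@Q0 runs 1, rem=0, completes. Q0=[] Q1=[P3,P4,P5] Q2=[]
t=16-19: P3@Q1 runs 3, rem=0, completes. Q0=[] Q1=[P4,P5] Q2=[]
t=19-22: P4@Q1 runs 3, rem=6, I/O yield, promote→Q0. Q0=[P4] Q1=[P5] Q2=[]
t=22-24: P4@Q0 runs 2, rem=4, quantum used, demote→Q1. Q0=[] Q1=[P5,P4] Q2=[]
t=24-26: P5@Q1 runs 2, rem=0, completes. Q0=[] Q1=[P4] Q2=[]
t=26-29: P4@Q1 runs 3, rem=1, I/O yield, promote→Q0. Q0=[P4] Q1=[] Q2=[]
t=29-30: P4@Q0 runs 1, rem=0, completes. Q0=[] Q1=[] Q2=[]

Answer: 1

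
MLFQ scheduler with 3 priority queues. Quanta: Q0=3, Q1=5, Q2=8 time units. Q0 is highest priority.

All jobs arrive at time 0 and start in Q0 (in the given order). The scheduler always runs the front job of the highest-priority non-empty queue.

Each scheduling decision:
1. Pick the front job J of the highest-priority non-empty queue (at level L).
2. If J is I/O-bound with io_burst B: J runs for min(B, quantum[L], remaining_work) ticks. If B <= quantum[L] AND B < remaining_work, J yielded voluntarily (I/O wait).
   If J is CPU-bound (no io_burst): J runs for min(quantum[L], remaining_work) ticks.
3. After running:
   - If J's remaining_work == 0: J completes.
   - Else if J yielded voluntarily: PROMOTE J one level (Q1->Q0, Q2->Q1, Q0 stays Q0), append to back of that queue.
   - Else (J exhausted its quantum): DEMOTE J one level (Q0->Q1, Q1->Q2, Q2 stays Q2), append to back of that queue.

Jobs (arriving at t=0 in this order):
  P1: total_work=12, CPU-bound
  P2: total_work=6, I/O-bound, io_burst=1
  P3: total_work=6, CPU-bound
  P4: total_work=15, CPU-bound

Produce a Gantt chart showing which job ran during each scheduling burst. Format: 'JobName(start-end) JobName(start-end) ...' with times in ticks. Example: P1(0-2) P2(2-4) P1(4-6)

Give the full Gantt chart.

t=0-3: P1@Q0 runs 3, rem=9, quantum used, demote→Q1. Q0=[P2,P3,P4] Q1=[P1] Q2=[]
t=3-4: P2@Q0 runs 1, rem=5, I/O yield, promote→Q0. Q0=[P3,P4,P2] Q1=[P1] Q2=[]
t=4-7: P3@Q0 runs 3, rem=3, quantum used, demote→Q1. Q0=[P4,P2] Q1=[P1,P3] Q2=[]
t=7-10: P4@Q0 runs 3, rem=12, quantum used, demote→Q1. Q0=[P2] Q1=[P1,P3,P4] Q2=[]
t=10-11: P2@Q0 runs 1, rem=4, I/O yield, promote→Q0. Q0=[P2] Q1=[P1,P3,P4] Q2=[]
t=11-12: P2@Q0 runs 1, rem=3, I/O yield, promote→Q0. Q0=[P2] Q1=[P1,P3,P4] Q2=[]
t=12-13: P2@Q0 runs 1, rem=2, I/O yield, promote→Q0. Q0=[P2] Q1=[P1,P3,P4] Q2=[]
t=13-14: P2@Q0 runs 1, rem=1, I/O yield, promote→Q0. Q0=[P2] Q1=[P1,P3,P4] Q2=[]
t=14-15: P2@Q0 runs 1, rem=0, completes. Q0=[] Q1=[P1,P3,P4] Q2=[]
t=15-20: P1@Q1 runs 5, rem=4, quantum used, demote→Q2. Q0=[] Q1=[P3,P4] Q2=[P1]
t=20-23: P3@Q1 runs 3, rem=0, completes. Q0=[] Q1=[P4] Q2=[P1]
t=23-28: P4@Q1 runs 5, rem=7, quantum used, demote→Q2. Q0=[] Q1=[] Q2=[P1,P4]
t=28-32: P1@Q2 runs 4, rem=0, completes. Q0=[] Q1=[] Q2=[P4]
t=32-39: P4@Q2 runs 7, rem=0, completes. Q0=[] Q1=[] Q2=[]

Answer: P1(0-3) P2(3-4) P3(4-7) P4(7-10) P2(10-11) P2(11-12) P2(12-13) P2(13-14) P2(14-15) P1(15-20) P3(20-23) P4(23-28) P1(28-32) P4(32-39)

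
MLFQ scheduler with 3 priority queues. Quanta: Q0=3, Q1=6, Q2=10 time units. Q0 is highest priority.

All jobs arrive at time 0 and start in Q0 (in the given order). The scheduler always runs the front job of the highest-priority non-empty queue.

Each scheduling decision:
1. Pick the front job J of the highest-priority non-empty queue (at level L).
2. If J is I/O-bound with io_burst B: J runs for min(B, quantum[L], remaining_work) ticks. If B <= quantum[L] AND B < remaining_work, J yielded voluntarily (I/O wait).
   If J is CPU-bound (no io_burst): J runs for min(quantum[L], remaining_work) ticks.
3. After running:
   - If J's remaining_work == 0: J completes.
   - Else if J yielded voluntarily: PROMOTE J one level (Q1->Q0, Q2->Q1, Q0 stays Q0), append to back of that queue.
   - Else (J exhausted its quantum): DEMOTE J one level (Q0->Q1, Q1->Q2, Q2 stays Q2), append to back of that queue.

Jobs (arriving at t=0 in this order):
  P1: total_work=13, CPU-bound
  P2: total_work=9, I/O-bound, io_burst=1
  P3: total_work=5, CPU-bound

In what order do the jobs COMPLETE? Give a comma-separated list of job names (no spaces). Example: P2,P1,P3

t=0-3: P1@Q0 runs 3, rem=10, quantum used, demote→Q1. Q0=[P2,P3] Q1=[P1] Q2=[]
t=3-4: P2@Q0 runs 1, rem=8, I/O yield, promote→Q0. Q0=[P3,P2] Q1=[P1] Q2=[]
t=4-7: P3@Q0 runs 3, rem=2, quantum used, demote→Q1. Q0=[P2] Q1=[P1,P3] Q2=[]
t=7-8: P2@Q0 runs 1, rem=7, I/O yield, promote→Q0. Q0=[P2] Q1=[P1,P3] Q2=[]
t=8-9: P2@Q0 runs 1, rem=6, I/O yield, promote→Q0. Q0=[P2] Q1=[P1,P3] Q2=[]
t=9-10: P2@Q0 runs 1, rem=5, I/O yield, promote→Q0. Q0=[P2] Q1=[P1,P3] Q2=[]
t=10-11: P2@Q0 runs 1, rem=4, I/O yield, promote→Q0. Q0=[P2] Q1=[P1,P3] Q2=[]
t=11-12: P2@Q0 runs 1, rem=3, I/O yield, promote→Q0. Q0=[P2] Q1=[P1,P3] Q2=[]
t=12-13: P2@Q0 runs 1, rem=2, I/O yield, promote→Q0. Q0=[P2] Q1=[P1,P3] Q2=[]
t=13-14: P2@Q0 runs 1, rem=1, I/O yield, promote→Q0. Q0=[P2] Q1=[P1,P3] Q2=[]
t=14-15: P2@Q0 runs 1, rem=0, completes. Q0=[] Q1=[P1,P3] Q2=[]
t=15-21: P1@Q1 runs 6, rem=4, quantum used, demote→Q2. Q0=[] Q1=[P3] Q2=[P1]
t=21-23: P3@Q1 runs 2, rem=0, completes. Q0=[] Q1=[] Q2=[P1]
t=23-27: P1@Q2 runs 4, rem=0, completes. Q0=[] Q1=[] Q2=[]

Answer: P2,P3,P1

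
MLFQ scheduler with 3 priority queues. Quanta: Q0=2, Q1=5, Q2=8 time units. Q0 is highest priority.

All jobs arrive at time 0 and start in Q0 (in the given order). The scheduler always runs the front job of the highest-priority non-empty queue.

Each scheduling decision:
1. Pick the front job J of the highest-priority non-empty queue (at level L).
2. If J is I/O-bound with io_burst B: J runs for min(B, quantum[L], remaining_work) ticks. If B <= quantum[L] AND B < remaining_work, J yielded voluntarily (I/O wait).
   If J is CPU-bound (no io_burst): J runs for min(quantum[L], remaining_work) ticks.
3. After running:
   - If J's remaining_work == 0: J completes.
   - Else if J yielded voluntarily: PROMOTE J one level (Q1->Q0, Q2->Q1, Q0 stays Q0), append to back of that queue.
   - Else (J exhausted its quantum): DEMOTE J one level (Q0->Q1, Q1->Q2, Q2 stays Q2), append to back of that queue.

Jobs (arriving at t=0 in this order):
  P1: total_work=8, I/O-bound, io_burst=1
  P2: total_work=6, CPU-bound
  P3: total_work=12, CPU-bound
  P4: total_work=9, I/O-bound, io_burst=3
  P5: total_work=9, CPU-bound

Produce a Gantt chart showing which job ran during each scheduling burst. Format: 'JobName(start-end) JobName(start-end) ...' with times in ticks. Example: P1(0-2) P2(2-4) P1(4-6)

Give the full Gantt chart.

t=0-1: P1@Q0 runs 1, rem=7, I/O yield, promote→Q0. Q0=[P2,P3,P4,P5,P1] Q1=[] Q2=[]
t=1-3: P2@Q0 runs 2, rem=4, quantum used, demote→Q1. Q0=[P3,P4,P5,P1] Q1=[P2] Q2=[]
t=3-5: P3@Q0 runs 2, rem=10, quantum used, demote→Q1. Q0=[P4,P5,P1] Q1=[P2,P3] Q2=[]
t=5-7: P4@Q0 runs 2, rem=7, quantum used, demote→Q1. Q0=[P5,P1] Q1=[P2,P3,P4] Q2=[]
t=7-9: P5@Q0 runs 2, rem=7, quantum used, demote→Q1. Q0=[P1] Q1=[P2,P3,P4,P5] Q2=[]
t=9-10: P1@Q0 runs 1, rem=6, I/O yield, promote→Q0. Q0=[P1] Q1=[P2,P3,P4,P5] Q2=[]
t=10-11: P1@Q0 runs 1, rem=5, I/O yield, promote→Q0. Q0=[P1] Q1=[P2,P3,P4,P5] Q2=[]
t=11-12: P1@Q0 runs 1, rem=4, I/O yield, promote→Q0. Q0=[P1] Q1=[P2,P3,P4,P5] Q2=[]
t=12-13: P1@Q0 runs 1, rem=3, I/O yield, promote→Q0. Q0=[P1] Q1=[P2,P3,P4,P5] Q2=[]
t=13-14: P1@Q0 runs 1, rem=2, I/O yield, promote→Q0. Q0=[P1] Q1=[P2,P3,P4,P5] Q2=[]
t=14-15: P1@Q0 runs 1, rem=1, I/O yield, promote→Q0. Q0=[P1] Q1=[P2,P3,P4,P5] Q2=[]
t=15-16: P1@Q0 runs 1, rem=0, completes. Q0=[] Q1=[P2,P3,P4,P5] Q2=[]
t=16-20: P2@Q1 runs 4, rem=0, completes. Q0=[] Q1=[P3,P4,P5] Q2=[]
t=20-25: P3@Q1 runs 5, rem=5, quantum used, demote→Q2. Q0=[] Q1=[P4,P5] Q2=[P3]
t=25-28: P4@Q1 runs 3, rem=4, I/O yield, promote→Q0. Q0=[P4] Q1=[P5] Q2=[P3]
t=28-30: P4@Q0 runs 2, rem=2, quantum used, demote→Q1. Q0=[] Q1=[P5,P4] Q2=[P3]
t=30-35: P5@Q1 runs 5, rem=2, quantum used, demote→Q2. Q0=[] Q1=[P4] Q2=[P3,P5]
t=35-37: P4@Q1 runs 2, rem=0, completes. Q0=[] Q1=[] Q2=[P3,P5]
t=37-42: P3@Q2 runs 5, rem=0, completes. Q0=[] Q1=[] Q2=[P5]
t=42-44: P5@Q2 runs 2, rem=0, completes. Q0=[] Q1=[] Q2=[]

Answer: P1(0-1) P2(1-3) P3(3-5) P4(5-7) P5(7-9) P1(9-10) P1(10-11) P1(11-12) P1(12-13) P1(13-14) P1(14-15) P1(15-16) P2(16-20) P3(20-25) P4(25-28) P4(28-30) P5(30-35) P4(35-37) P3(37-42) P5(42-44)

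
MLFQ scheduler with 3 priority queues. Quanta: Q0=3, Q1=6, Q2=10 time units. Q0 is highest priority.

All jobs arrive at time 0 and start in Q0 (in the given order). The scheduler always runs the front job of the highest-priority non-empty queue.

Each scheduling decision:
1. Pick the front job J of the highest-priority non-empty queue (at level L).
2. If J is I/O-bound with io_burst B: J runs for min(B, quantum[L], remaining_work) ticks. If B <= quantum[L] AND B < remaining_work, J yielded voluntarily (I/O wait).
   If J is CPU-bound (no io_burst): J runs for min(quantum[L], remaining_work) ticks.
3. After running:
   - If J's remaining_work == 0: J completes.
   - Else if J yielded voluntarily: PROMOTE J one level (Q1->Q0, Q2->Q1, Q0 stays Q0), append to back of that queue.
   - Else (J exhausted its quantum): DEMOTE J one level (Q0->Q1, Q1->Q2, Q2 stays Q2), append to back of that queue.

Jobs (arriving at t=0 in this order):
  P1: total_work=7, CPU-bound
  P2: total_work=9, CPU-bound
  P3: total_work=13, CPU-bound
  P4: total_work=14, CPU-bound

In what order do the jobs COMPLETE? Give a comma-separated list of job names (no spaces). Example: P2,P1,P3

Answer: P1,P2,P3,P4

Derivation:
t=0-3: P1@Q0 runs 3, rem=4, quantum used, demote→Q1. Q0=[P2,P3,P4] Q1=[P1] Q2=[]
t=3-6: P2@Q0 runs 3, rem=6, quantum used, demote→Q1. Q0=[P3,P4] Q1=[P1,P2] Q2=[]
t=6-9: P3@Q0 runs 3, rem=10, quantum used, demote→Q1. Q0=[P4] Q1=[P1,P2,P3] Q2=[]
t=9-12: P4@Q0 runs 3, rem=11, quantum used, demote→Q1. Q0=[] Q1=[P1,P2,P3,P4] Q2=[]
t=12-16: P1@Q1 runs 4, rem=0, completes. Q0=[] Q1=[P2,P3,P4] Q2=[]
t=16-22: P2@Q1 runs 6, rem=0, completes. Q0=[] Q1=[P3,P4] Q2=[]
t=22-28: P3@Q1 runs 6, rem=4, quantum used, demote→Q2. Q0=[] Q1=[P4] Q2=[P3]
t=28-34: P4@Q1 runs 6, rem=5, quantum used, demote→Q2. Q0=[] Q1=[] Q2=[P3,P4]
t=34-38: P3@Q2 runs 4, rem=0, completes. Q0=[] Q1=[] Q2=[P4]
t=38-43: P4@Q2 runs 5, rem=0, completes. Q0=[] Q1=[] Q2=[]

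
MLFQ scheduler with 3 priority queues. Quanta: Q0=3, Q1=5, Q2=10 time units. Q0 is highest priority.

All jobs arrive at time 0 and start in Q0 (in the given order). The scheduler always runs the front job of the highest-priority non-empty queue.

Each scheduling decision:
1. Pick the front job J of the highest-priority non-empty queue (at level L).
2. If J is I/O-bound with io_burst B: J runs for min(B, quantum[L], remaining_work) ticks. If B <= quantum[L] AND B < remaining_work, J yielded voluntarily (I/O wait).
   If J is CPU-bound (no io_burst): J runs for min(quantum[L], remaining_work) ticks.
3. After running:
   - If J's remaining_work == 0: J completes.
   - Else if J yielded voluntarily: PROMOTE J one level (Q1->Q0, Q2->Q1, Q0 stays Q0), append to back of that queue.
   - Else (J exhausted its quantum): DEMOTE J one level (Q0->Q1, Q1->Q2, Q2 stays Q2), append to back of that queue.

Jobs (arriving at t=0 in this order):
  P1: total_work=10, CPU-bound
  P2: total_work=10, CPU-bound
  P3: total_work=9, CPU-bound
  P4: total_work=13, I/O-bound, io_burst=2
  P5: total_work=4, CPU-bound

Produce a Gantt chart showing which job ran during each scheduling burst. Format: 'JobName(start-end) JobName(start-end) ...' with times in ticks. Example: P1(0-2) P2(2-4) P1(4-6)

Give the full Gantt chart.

t=0-3: P1@Q0 runs 3, rem=7, quantum used, demote→Q1. Q0=[P2,P3,P4,P5] Q1=[P1] Q2=[]
t=3-6: P2@Q0 runs 3, rem=7, quantum used, demote→Q1. Q0=[P3,P4,P5] Q1=[P1,P2] Q2=[]
t=6-9: P3@Q0 runs 3, rem=6, quantum used, demote→Q1. Q0=[P4,P5] Q1=[P1,P2,P3] Q2=[]
t=9-11: P4@Q0 runs 2, rem=11, I/O yield, promote→Q0. Q0=[P5,P4] Q1=[P1,P2,P3] Q2=[]
t=11-14: P5@Q0 runs 3, rem=1, quantum used, demote→Q1. Q0=[P4] Q1=[P1,P2,P3,P5] Q2=[]
t=14-16: P4@Q0 runs 2, rem=9, I/O yield, promote→Q0. Q0=[P4] Q1=[P1,P2,P3,P5] Q2=[]
t=16-18: P4@Q0 runs 2, rem=7, I/O yield, promote→Q0. Q0=[P4] Q1=[P1,P2,P3,P5] Q2=[]
t=18-20: P4@Q0 runs 2, rem=5, I/O yield, promote→Q0. Q0=[P4] Q1=[P1,P2,P3,P5] Q2=[]
t=20-22: P4@Q0 runs 2, rem=3, I/O yield, promote→Q0. Q0=[P4] Q1=[P1,P2,P3,P5] Q2=[]
t=22-24: P4@Q0 runs 2, rem=1, I/O yield, promote→Q0. Q0=[P4] Q1=[P1,P2,P3,P5] Q2=[]
t=24-25: P4@Q0 runs 1, rem=0, completes. Q0=[] Q1=[P1,P2,P3,P5] Q2=[]
t=25-30: P1@Q1 runs 5, rem=2, quantum used, demote→Q2. Q0=[] Q1=[P2,P3,P5] Q2=[P1]
t=30-35: P2@Q1 runs 5, rem=2, quantum used, demote→Q2. Q0=[] Q1=[P3,P5] Q2=[P1,P2]
t=35-40: P3@Q1 runs 5, rem=1, quantum used, demote→Q2. Q0=[] Q1=[P5] Q2=[P1,P2,P3]
t=40-41: P5@Q1 runs 1, rem=0, completes. Q0=[] Q1=[] Q2=[P1,P2,P3]
t=41-43: P1@Q2 runs 2, rem=0, completes. Q0=[] Q1=[] Q2=[P2,P3]
t=43-45: P2@Q2 runs 2, rem=0, completes. Q0=[] Q1=[] Q2=[P3]
t=45-46: P3@Q2 runs 1, rem=0, completes. Q0=[] Q1=[] Q2=[]

Answer: P1(0-3) P2(3-6) P3(6-9) P4(9-11) P5(11-14) P4(14-16) P4(16-18) P4(18-20) P4(20-22) P4(22-24) P4(24-25) P1(25-30) P2(30-35) P3(35-40) P5(40-41) P1(41-43) P2(43-45) P3(45-46)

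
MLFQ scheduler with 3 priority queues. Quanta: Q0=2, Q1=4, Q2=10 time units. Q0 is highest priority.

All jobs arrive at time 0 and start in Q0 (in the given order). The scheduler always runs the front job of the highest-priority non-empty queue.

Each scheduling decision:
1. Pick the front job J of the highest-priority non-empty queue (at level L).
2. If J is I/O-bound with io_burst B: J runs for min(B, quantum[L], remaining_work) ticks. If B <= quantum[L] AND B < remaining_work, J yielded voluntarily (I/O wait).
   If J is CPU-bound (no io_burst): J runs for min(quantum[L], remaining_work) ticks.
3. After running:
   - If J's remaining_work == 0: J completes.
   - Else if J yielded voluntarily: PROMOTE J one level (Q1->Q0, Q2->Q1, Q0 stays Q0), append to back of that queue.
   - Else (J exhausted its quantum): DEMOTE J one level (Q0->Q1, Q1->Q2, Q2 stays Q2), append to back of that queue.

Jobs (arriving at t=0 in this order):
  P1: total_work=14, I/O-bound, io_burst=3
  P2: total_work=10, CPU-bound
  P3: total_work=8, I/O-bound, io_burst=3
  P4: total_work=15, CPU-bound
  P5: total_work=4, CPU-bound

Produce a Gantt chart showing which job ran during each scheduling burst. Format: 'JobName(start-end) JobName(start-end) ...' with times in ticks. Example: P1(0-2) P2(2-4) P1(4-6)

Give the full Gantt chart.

t=0-2: P1@Q0 runs 2, rem=12, quantum used, demote→Q1. Q0=[P2,P3,P4,P5] Q1=[P1] Q2=[]
t=2-4: P2@Q0 runs 2, rem=8, quantum used, demote→Q1. Q0=[P3,P4,P5] Q1=[P1,P2] Q2=[]
t=4-6: P3@Q0 runs 2, rem=6, quantum used, demote→Q1. Q0=[P4,P5] Q1=[P1,P2,P3] Q2=[]
t=6-8: P4@Q0 runs 2, rem=13, quantum used, demote→Q1. Q0=[P5] Q1=[P1,P2,P3,P4] Q2=[]
t=8-10: P5@Q0 runs 2, rem=2, quantum used, demote→Q1. Q0=[] Q1=[P1,P2,P3,P4,P5] Q2=[]
t=10-13: P1@Q1 runs 3, rem=9, I/O yield, promote→Q0. Q0=[P1] Q1=[P2,P3,P4,P5] Q2=[]
t=13-15: P1@Q0 runs 2, rem=7, quantum used, demote→Q1. Q0=[] Q1=[P2,P3,P4,P5,P1] Q2=[]
t=15-19: P2@Q1 runs 4, rem=4, quantum used, demote→Q2. Q0=[] Q1=[P3,P4,P5,P1] Q2=[P2]
t=19-22: P3@Q1 runs 3, rem=3, I/O yield, promote→Q0. Q0=[P3] Q1=[P4,P5,P1] Q2=[P2]
t=22-24: P3@Q0 runs 2, rem=1, quantum used, demote→Q1. Q0=[] Q1=[P4,P5,P1,P3] Q2=[P2]
t=24-28: P4@Q1 runs 4, rem=9, quantum used, demote→Q2. Q0=[] Q1=[P5,P1,P3] Q2=[P2,P4]
t=28-30: P5@Q1 runs 2, rem=0, completes. Q0=[] Q1=[P1,P3] Q2=[P2,P4]
t=30-33: P1@Q1 runs 3, rem=4, I/O yield, promote→Q0. Q0=[P1] Q1=[P3] Q2=[P2,P4]
t=33-35: P1@Q0 runs 2, rem=2, quantum used, demote→Q1. Q0=[] Q1=[P3,P1] Q2=[P2,P4]
t=35-36: P3@Q1 runs 1, rem=0, completes. Q0=[] Q1=[P1] Q2=[P2,P4]
t=36-38: P1@Q1 runs 2, rem=0, completes. Q0=[] Q1=[] Q2=[P2,P4]
t=38-42: P2@Q2 runs 4, rem=0, completes. Q0=[] Q1=[] Q2=[P4]
t=42-51: P4@Q2 runs 9, rem=0, completes. Q0=[] Q1=[] Q2=[]

Answer: P1(0-2) P2(2-4) P3(4-6) P4(6-8) P5(8-10) P1(10-13) P1(13-15) P2(15-19) P3(19-22) P3(22-24) P4(24-28) P5(28-30) P1(30-33) P1(33-35) P3(35-36) P1(36-38) P2(38-42) P4(42-51)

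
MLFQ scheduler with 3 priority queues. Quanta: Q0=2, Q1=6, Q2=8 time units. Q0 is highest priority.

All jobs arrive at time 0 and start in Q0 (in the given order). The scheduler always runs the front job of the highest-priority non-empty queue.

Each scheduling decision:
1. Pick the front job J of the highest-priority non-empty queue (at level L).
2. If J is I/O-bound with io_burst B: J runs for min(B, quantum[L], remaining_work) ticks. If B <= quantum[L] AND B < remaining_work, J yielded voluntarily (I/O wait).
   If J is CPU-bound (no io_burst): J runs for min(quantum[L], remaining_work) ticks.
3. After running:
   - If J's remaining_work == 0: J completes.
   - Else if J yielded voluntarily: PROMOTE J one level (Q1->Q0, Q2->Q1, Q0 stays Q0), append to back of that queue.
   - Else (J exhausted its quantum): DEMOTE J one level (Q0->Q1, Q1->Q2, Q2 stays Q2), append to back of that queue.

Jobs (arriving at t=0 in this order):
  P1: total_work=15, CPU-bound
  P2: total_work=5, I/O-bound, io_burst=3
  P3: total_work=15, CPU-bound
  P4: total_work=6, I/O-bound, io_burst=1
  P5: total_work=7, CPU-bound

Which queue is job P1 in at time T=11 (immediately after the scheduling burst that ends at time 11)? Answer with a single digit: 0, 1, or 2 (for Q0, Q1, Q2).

t=0-2: P1@Q0 runs 2, rem=13, quantum used, demote→Q1. Q0=[P2,P3,P4,P5] Q1=[P1] Q2=[]
t=2-4: P2@Q0 runs 2, rem=3, quantum used, demote→Q1. Q0=[P3,P4,P5] Q1=[P1,P2] Q2=[]
t=4-6: P3@Q0 runs 2, rem=13, quantum used, demote→Q1. Q0=[P4,P5] Q1=[P1,P2,P3] Q2=[]
t=6-7: P4@Q0 runs 1, rem=5, I/O yield, promote→Q0. Q0=[P5,P4] Q1=[P1,P2,P3] Q2=[]
t=7-9: P5@Q0 runs 2, rem=5, quantum used, demote→Q1. Q0=[P4] Q1=[P1,P2,P3,P5] Q2=[]
t=9-10: P4@Q0 runs 1, rem=4, I/O yield, promote→Q0. Q0=[P4] Q1=[P1,P2,P3,P5] Q2=[]
t=10-11: P4@Q0 runs 1, rem=3, I/O yield, promote→Q0. Q0=[P4] Q1=[P1,P2,P3,P5] Q2=[]
t=11-12: P4@Q0 runs 1, rem=2, I/O yield, promote→Q0. Q0=[P4] Q1=[P1,P2,P3,P5] Q2=[]
t=12-13: P4@Q0 runs 1, rem=1, I/O yield, promote→Q0. Q0=[P4] Q1=[P1,P2,P3,P5] Q2=[]
t=13-14: P4@Q0 runs 1, rem=0, completes. Q0=[] Q1=[P1,P2,P3,P5] Q2=[]
t=14-20: P1@Q1 runs 6, rem=7, quantum used, demote→Q2. Q0=[] Q1=[P2,P3,P5] Q2=[P1]
t=20-23: P2@Q1 runs 3, rem=0, completes. Q0=[] Q1=[P3,P5] Q2=[P1]
t=23-29: P3@Q1 runs 6, rem=7, quantum used, demote→Q2. Q0=[] Q1=[P5] Q2=[P1,P3]
t=29-34: P5@Q1 runs 5, rem=0, completes. Q0=[] Q1=[] Q2=[P1,P3]
t=34-41: P1@Q2 runs 7, rem=0, completes. Q0=[] Q1=[] Q2=[P3]
t=41-48: P3@Q2 runs 7, rem=0, completes. Q0=[] Q1=[] Q2=[]

Answer: 1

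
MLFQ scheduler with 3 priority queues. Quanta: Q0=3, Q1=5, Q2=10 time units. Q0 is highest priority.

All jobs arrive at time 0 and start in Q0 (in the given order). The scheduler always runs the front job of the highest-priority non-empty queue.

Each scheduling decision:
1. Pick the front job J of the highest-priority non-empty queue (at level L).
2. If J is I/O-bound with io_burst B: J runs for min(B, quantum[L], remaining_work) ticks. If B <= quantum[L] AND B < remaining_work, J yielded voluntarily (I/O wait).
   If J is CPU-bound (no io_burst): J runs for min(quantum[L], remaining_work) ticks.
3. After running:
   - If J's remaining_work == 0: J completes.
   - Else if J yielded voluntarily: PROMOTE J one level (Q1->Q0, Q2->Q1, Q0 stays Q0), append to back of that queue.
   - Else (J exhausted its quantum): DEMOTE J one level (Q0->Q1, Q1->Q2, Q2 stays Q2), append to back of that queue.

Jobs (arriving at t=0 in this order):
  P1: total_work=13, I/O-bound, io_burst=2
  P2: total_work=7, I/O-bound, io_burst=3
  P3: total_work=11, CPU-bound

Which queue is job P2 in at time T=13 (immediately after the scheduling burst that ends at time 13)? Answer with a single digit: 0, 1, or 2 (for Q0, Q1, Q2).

t=0-2: P1@Q0 runs 2, rem=11, I/O yield, promote→Q0. Q0=[P2,P3,P1] Q1=[] Q2=[]
t=2-5: P2@Q0 runs 3, rem=4, I/O yield, promote→Q0. Q0=[P3,P1,P2] Q1=[] Q2=[]
t=5-8: P3@Q0 runs 3, rem=8, quantum used, demote→Q1. Q0=[P1,P2] Q1=[P3] Q2=[]
t=8-10: P1@Q0 runs 2, rem=9, I/O yield, promote→Q0. Q0=[P2,P1] Q1=[P3] Q2=[]
t=10-13: P2@Q0 runs 3, rem=1, I/O yield, promote→Q0. Q0=[P1,P2] Q1=[P3] Q2=[]
t=13-15: P1@Q0 runs 2, rem=7, I/O yield, promote→Q0. Q0=[P2,P1] Q1=[P3] Q2=[]
t=15-16: P2@Q0 runs 1, rem=0, completes. Q0=[P1] Q1=[P3] Q2=[]
t=16-18: P1@Q0 runs 2, rem=5, I/O yield, promote→Q0. Q0=[P1] Q1=[P3] Q2=[]
t=18-20: P1@Q0 runs 2, rem=3, I/O yield, promote→Q0. Q0=[P1] Q1=[P3] Q2=[]
t=20-22: P1@Q0 runs 2, rem=1, I/O yield, promote→Q0. Q0=[P1] Q1=[P3] Q2=[]
t=22-23: P1@Q0 runs 1, rem=0, completes. Q0=[] Q1=[P3] Q2=[]
t=23-28: P3@Q1 runs 5, rem=3, quantum used, demote→Q2. Q0=[] Q1=[] Q2=[P3]
t=28-31: P3@Q2 runs 3, rem=0, completes. Q0=[] Q1=[] Q2=[]

Answer: 0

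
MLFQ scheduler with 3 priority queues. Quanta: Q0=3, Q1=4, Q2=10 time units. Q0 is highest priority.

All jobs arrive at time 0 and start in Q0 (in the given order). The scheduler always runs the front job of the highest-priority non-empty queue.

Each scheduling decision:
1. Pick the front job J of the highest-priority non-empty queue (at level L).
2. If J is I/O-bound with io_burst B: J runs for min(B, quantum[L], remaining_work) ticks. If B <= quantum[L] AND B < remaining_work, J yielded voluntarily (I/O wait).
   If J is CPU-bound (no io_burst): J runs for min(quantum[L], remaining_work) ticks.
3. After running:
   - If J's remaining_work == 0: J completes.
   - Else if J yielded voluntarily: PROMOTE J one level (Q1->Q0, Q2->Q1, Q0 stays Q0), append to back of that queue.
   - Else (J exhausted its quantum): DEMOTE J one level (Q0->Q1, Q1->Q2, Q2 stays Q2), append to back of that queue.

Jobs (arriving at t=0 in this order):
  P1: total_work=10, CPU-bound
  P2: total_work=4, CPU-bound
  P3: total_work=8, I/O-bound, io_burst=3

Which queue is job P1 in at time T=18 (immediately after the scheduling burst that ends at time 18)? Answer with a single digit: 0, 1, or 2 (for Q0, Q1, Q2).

Answer: 2

Derivation:
t=0-3: P1@Q0 runs 3, rem=7, quantum used, demote→Q1. Q0=[P2,P3] Q1=[P1] Q2=[]
t=3-6: P2@Q0 runs 3, rem=1, quantum used, demote→Q1. Q0=[P3] Q1=[P1,P2] Q2=[]
t=6-9: P3@Q0 runs 3, rem=5, I/O yield, promote→Q0. Q0=[P3] Q1=[P1,P2] Q2=[]
t=9-12: P3@Q0 runs 3, rem=2, I/O yield, promote→Q0. Q0=[P3] Q1=[P1,P2] Q2=[]
t=12-14: P3@Q0 runs 2, rem=0, completes. Q0=[] Q1=[P1,P2] Q2=[]
t=14-18: P1@Q1 runs 4, rem=3, quantum used, demote→Q2. Q0=[] Q1=[P2] Q2=[P1]
t=18-19: P2@Q1 runs 1, rem=0, completes. Q0=[] Q1=[] Q2=[P1]
t=19-22: P1@Q2 runs 3, rem=0, completes. Q0=[] Q1=[] Q2=[]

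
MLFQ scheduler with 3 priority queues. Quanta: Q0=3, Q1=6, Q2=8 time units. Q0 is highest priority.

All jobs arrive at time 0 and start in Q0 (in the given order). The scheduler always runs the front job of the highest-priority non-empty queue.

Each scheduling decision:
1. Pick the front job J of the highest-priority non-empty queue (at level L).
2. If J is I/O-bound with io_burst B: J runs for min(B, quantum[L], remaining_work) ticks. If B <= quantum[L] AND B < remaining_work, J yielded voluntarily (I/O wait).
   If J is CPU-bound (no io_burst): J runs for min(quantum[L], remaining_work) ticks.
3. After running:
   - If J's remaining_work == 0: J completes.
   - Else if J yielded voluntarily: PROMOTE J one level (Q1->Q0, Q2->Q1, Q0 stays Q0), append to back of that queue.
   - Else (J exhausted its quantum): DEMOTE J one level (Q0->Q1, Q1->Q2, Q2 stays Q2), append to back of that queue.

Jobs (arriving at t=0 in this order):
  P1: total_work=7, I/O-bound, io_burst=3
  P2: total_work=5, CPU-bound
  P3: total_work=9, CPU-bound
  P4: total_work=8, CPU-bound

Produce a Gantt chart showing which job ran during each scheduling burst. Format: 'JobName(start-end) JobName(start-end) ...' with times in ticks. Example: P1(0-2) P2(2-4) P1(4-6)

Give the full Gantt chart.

Answer: P1(0-3) P2(3-6) P3(6-9) P4(9-12) P1(12-15) P1(15-16) P2(16-18) P3(18-24) P4(24-29)

Derivation:
t=0-3: P1@Q0 runs 3, rem=4, I/O yield, promote→Q0. Q0=[P2,P3,P4,P1] Q1=[] Q2=[]
t=3-6: P2@Q0 runs 3, rem=2, quantum used, demote→Q1. Q0=[P3,P4,P1] Q1=[P2] Q2=[]
t=6-9: P3@Q0 runs 3, rem=6, quantum used, demote→Q1. Q0=[P4,P1] Q1=[P2,P3] Q2=[]
t=9-12: P4@Q0 runs 3, rem=5, quantum used, demote→Q1. Q0=[P1] Q1=[P2,P3,P4] Q2=[]
t=12-15: P1@Q0 runs 3, rem=1, I/O yield, promote→Q0. Q0=[P1] Q1=[P2,P3,P4] Q2=[]
t=15-16: P1@Q0 runs 1, rem=0, completes. Q0=[] Q1=[P2,P3,P4] Q2=[]
t=16-18: P2@Q1 runs 2, rem=0, completes. Q0=[] Q1=[P3,P4] Q2=[]
t=18-24: P3@Q1 runs 6, rem=0, completes. Q0=[] Q1=[P4] Q2=[]
t=24-29: P4@Q1 runs 5, rem=0, completes. Q0=[] Q1=[] Q2=[]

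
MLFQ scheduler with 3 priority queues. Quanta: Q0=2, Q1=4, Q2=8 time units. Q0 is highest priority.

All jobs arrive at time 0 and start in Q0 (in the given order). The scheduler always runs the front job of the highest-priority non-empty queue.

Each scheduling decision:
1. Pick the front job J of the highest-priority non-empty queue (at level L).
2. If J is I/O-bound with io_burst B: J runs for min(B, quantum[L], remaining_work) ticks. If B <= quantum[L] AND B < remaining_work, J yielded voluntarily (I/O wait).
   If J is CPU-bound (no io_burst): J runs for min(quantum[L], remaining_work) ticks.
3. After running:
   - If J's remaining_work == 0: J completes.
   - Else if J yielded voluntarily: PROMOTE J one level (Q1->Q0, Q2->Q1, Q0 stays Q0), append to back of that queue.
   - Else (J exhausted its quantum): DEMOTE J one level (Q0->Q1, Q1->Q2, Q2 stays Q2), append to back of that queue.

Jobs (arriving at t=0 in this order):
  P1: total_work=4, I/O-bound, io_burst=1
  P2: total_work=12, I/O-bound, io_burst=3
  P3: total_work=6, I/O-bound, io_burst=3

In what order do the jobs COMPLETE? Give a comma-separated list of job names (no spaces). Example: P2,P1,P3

t=0-1: P1@Q0 runs 1, rem=3, I/O yield, promote→Q0. Q0=[P2,P3,P1] Q1=[] Q2=[]
t=1-3: P2@Q0 runs 2, rem=10, quantum used, demote→Q1. Q0=[P3,P1] Q1=[P2] Q2=[]
t=3-5: P3@Q0 runs 2, rem=4, quantum used, demote→Q1. Q0=[P1] Q1=[P2,P3] Q2=[]
t=5-6: P1@Q0 runs 1, rem=2, I/O yield, promote→Q0. Q0=[P1] Q1=[P2,P3] Q2=[]
t=6-7: P1@Q0 runs 1, rem=1, I/O yield, promote→Q0. Q0=[P1] Q1=[P2,P3] Q2=[]
t=7-8: P1@Q0 runs 1, rem=0, completes. Q0=[] Q1=[P2,P3] Q2=[]
t=8-11: P2@Q1 runs 3, rem=7, I/O yield, promote→Q0. Q0=[P2] Q1=[P3] Q2=[]
t=11-13: P2@Q0 runs 2, rem=5, quantum used, demote→Q1. Q0=[] Q1=[P3,P2] Q2=[]
t=13-16: P3@Q1 runs 3, rem=1, I/O yield, promote→Q0. Q0=[P3] Q1=[P2] Q2=[]
t=16-17: P3@Q0 runs 1, rem=0, completes. Q0=[] Q1=[P2] Q2=[]
t=17-20: P2@Q1 runs 3, rem=2, I/O yield, promote→Q0. Q0=[P2] Q1=[] Q2=[]
t=20-22: P2@Q0 runs 2, rem=0, completes. Q0=[] Q1=[] Q2=[]

Answer: P1,P3,P2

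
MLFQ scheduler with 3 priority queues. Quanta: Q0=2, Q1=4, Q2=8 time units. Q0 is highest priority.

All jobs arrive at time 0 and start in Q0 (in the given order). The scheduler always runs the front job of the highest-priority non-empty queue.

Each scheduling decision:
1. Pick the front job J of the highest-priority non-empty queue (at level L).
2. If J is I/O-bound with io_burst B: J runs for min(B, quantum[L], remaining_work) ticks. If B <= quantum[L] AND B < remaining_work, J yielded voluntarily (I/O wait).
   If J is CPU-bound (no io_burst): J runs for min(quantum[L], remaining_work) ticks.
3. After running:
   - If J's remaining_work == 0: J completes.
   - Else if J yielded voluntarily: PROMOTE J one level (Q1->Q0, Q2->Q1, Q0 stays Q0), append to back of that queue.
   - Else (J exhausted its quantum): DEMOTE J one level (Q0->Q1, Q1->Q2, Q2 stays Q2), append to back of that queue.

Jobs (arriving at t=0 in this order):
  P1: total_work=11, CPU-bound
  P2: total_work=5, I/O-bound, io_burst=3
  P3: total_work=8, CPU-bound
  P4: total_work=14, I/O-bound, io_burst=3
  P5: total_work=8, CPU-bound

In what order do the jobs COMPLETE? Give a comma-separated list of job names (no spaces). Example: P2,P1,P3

Answer: P2,P4,P1,P3,P5

Derivation:
t=0-2: P1@Q0 runs 2, rem=9, quantum used, demote→Q1. Q0=[P2,P3,P4,P5] Q1=[P1] Q2=[]
t=2-4: P2@Q0 runs 2, rem=3, quantum used, demote→Q1. Q0=[P3,P4,P5] Q1=[P1,P2] Q2=[]
t=4-6: P3@Q0 runs 2, rem=6, quantum used, demote→Q1. Q0=[P4,P5] Q1=[P1,P2,P3] Q2=[]
t=6-8: P4@Q0 runs 2, rem=12, quantum used, demote→Q1. Q0=[P5] Q1=[P1,P2,P3,P4] Q2=[]
t=8-10: P5@Q0 runs 2, rem=6, quantum used, demote→Q1. Q0=[] Q1=[P1,P2,P3,P4,P5] Q2=[]
t=10-14: P1@Q1 runs 4, rem=5, quantum used, demote→Q2. Q0=[] Q1=[P2,P3,P4,P5] Q2=[P1]
t=14-17: P2@Q1 runs 3, rem=0, completes. Q0=[] Q1=[P3,P4,P5] Q2=[P1]
t=17-21: P3@Q1 runs 4, rem=2, quantum used, demote→Q2. Q0=[] Q1=[P4,P5] Q2=[P1,P3]
t=21-24: P4@Q1 runs 3, rem=9, I/O yield, promote→Q0. Q0=[P4] Q1=[P5] Q2=[P1,P3]
t=24-26: P4@Q0 runs 2, rem=7, quantum used, demote→Q1. Q0=[] Q1=[P5,P4] Q2=[P1,P3]
t=26-30: P5@Q1 runs 4, rem=2, quantum used, demote→Q2. Q0=[] Q1=[P4] Q2=[P1,P3,P5]
t=30-33: P4@Q1 runs 3, rem=4, I/O yield, promote→Q0. Q0=[P4] Q1=[] Q2=[P1,P3,P5]
t=33-35: P4@Q0 runs 2, rem=2, quantum used, demote→Q1. Q0=[] Q1=[P4] Q2=[P1,P3,P5]
t=35-37: P4@Q1 runs 2, rem=0, completes. Q0=[] Q1=[] Q2=[P1,P3,P5]
t=37-42: P1@Q2 runs 5, rem=0, completes. Q0=[] Q1=[] Q2=[P3,P5]
t=42-44: P3@Q2 runs 2, rem=0, completes. Q0=[] Q1=[] Q2=[P5]
t=44-46: P5@Q2 runs 2, rem=0, completes. Q0=[] Q1=[] Q2=[]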